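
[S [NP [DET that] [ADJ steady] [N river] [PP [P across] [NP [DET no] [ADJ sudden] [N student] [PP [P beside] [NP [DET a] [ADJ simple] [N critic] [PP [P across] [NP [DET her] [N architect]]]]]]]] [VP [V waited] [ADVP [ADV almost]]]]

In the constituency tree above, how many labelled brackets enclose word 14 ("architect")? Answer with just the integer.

9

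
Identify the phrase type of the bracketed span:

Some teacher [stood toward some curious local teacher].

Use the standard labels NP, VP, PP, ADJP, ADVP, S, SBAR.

VP

The span is built around the verb "stood" — a verb phrase (VP).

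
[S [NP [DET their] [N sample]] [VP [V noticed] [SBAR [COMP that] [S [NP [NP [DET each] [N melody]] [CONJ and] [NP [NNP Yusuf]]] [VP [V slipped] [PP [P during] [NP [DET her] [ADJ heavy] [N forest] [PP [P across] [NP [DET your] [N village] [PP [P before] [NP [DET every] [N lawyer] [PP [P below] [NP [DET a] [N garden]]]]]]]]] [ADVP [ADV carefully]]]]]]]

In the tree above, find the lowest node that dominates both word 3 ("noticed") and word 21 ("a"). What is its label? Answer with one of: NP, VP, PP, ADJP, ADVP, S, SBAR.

VP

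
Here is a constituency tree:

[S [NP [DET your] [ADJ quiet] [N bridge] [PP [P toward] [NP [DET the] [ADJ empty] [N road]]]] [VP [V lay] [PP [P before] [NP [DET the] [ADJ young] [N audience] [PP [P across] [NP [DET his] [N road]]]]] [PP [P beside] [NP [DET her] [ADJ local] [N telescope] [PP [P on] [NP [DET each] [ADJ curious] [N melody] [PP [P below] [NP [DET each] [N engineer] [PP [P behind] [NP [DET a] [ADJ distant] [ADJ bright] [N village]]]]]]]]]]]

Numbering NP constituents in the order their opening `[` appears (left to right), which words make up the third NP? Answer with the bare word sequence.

Opening `[NP` markers occur at word positions 1, 5, 10, 14, 17, 21, 25, 28; the third of these opens the constituent [NP the young audience across his road].

the young audience across his road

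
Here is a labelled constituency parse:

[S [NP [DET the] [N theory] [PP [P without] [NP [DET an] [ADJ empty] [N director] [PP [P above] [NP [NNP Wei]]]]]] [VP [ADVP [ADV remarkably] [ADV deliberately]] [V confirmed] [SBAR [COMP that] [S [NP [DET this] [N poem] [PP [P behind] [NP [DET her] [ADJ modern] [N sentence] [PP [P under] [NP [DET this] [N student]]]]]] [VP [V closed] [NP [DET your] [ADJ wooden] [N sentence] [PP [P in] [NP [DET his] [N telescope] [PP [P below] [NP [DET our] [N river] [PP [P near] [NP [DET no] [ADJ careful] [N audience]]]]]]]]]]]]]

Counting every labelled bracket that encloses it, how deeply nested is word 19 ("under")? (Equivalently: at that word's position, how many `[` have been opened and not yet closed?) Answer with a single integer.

9

Path from the root down to the word: S → VP → SBAR → S → NP → PP → NP → PP → P. That is 9 enclosing brackets.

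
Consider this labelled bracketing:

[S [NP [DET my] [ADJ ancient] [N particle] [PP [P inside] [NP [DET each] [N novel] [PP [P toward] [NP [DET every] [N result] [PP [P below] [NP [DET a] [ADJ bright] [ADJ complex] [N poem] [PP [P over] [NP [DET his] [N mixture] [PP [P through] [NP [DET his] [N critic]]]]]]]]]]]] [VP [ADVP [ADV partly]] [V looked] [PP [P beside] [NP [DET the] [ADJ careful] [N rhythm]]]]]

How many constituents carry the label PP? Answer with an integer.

6

Listing each PP by its span: [PP inside each novel toward every result below a bright complex poem over his mixture through his critic]; [PP toward every result below a bright complex poem over his mixture through his critic]; [PP below a bright complex poem over his mixture through his critic]; [PP over his mixture through his critic]; [PP through his critic]; [PP beside the careful rhythm] — that makes 6.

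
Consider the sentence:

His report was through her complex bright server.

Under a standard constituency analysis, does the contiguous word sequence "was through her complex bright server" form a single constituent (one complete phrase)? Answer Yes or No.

The sequence corresponds to a single VP node — the verb phrase "was through her complex bright server".

Yes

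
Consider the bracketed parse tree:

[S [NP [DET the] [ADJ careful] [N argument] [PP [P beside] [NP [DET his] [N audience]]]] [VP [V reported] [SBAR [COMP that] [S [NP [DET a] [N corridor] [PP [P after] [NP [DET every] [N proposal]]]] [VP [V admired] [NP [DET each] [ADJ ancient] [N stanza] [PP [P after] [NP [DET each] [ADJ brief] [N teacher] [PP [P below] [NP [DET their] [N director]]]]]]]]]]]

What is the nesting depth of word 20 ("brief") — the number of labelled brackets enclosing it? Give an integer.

Counting open brackets not yet closed at "brief": [S [VP [SBAR [S [VP [NP [PP [NP [ADJ = 9.

9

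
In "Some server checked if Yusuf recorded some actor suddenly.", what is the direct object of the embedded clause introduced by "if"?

some actor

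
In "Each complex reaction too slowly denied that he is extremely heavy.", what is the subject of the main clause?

each complex reaction

"each complex reaction" is the NP that combines with the VP headed by "denied" to form the main clause — the subject.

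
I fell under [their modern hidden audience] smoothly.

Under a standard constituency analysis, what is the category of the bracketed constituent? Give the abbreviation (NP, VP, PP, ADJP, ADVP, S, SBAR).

NP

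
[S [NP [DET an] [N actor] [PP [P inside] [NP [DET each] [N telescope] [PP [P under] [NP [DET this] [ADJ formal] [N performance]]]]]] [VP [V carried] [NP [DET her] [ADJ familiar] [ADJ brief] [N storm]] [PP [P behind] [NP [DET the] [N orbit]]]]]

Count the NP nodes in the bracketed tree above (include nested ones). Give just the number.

Scanning left to right, an opening `[NP` appears at word positions 1, 4, 7, 11, 16 — 5 in total.

5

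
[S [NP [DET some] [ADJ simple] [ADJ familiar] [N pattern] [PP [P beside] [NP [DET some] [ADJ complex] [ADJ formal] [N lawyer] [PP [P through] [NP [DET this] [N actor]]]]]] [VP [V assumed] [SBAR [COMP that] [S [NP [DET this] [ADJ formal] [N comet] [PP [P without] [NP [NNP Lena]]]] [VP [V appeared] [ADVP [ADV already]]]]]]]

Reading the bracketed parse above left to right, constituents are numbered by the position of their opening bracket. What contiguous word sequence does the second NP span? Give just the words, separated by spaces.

some complex formal lawyer through this actor

In left-to-right order the NP constituents are "some simple familiar pattern beside some complex formal lawyer through this actor"; "some complex formal lawyer through this actor"; "this actor"; "this formal comet without Lena"; "Lena". Number 2 is "some complex formal lawyer through this actor".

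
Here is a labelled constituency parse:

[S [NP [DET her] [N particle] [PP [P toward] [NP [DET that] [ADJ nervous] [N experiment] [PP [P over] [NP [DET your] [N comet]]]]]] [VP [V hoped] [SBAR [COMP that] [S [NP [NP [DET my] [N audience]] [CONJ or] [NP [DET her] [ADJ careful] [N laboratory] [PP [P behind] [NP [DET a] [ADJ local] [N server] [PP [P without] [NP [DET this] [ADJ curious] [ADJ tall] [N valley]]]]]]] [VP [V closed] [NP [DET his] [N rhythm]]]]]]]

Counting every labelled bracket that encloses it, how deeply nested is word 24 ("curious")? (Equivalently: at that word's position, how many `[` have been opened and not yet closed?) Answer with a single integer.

11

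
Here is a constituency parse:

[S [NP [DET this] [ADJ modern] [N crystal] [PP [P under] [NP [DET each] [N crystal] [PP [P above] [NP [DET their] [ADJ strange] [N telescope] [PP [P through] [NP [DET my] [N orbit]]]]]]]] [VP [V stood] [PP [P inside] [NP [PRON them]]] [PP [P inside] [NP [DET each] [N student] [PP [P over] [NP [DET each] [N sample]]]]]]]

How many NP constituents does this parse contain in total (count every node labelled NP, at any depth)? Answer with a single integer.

The NP constituents are: [NP this modern crystal under each crystal above their strange telescope through my orbit]; [NP each crystal above their strange telescope through my orbit]; [NP their strange telescope through my orbit]; [NP my orbit]; [NP them]; [NP each student over each sample] …. Total: 7.

7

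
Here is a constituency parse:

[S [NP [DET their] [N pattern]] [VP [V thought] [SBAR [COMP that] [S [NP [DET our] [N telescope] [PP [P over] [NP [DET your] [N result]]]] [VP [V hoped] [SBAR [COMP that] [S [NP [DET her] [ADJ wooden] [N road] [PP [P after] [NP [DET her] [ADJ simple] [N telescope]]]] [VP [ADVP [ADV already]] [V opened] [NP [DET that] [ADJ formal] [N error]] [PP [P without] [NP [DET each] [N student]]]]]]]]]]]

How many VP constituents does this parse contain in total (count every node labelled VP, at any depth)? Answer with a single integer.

The VP constituents are: [VP thought that our telescope over your result hoped that her wooden road after her simple telescope already opened that formal error without each student]; [VP hoped that her wooden road after her simple telescope already opened that formal error without each student]; [VP already opened that formal error without each student]. Total: 3.

3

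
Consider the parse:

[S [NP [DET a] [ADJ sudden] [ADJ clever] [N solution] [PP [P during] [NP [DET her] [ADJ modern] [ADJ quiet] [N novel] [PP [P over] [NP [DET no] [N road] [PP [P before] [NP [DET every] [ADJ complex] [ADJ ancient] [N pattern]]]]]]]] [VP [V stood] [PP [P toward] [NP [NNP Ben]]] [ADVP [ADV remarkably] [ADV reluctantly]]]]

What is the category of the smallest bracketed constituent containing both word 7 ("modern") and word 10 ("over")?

NP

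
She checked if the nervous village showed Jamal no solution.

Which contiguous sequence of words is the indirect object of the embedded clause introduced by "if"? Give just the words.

"showed" heads the VP of the embedded clause introduced by "if", and "Jamal" is its indirect object.

Jamal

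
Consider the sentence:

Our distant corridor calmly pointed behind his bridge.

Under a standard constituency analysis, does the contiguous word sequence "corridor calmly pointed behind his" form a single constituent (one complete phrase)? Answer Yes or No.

No

The sequence begins inside the noun phrase "our distant corridor" and ends inside the verb phrase "calmly pointed behind his bridge"; it crosses a phrase boundary, so no single node in the tree spans exactly those words.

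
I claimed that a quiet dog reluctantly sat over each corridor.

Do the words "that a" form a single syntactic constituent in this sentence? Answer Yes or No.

No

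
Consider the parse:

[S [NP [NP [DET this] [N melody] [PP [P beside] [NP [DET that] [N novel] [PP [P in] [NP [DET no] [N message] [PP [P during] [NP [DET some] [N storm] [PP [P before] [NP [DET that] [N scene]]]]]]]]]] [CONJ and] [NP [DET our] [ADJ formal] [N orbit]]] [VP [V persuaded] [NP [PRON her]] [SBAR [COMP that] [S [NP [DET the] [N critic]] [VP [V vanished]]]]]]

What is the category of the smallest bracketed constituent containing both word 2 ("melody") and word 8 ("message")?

NP

The smallest bracket enclosing both words is [NP this melody beside that novel in no message during some storm before that scene], so the label is NP.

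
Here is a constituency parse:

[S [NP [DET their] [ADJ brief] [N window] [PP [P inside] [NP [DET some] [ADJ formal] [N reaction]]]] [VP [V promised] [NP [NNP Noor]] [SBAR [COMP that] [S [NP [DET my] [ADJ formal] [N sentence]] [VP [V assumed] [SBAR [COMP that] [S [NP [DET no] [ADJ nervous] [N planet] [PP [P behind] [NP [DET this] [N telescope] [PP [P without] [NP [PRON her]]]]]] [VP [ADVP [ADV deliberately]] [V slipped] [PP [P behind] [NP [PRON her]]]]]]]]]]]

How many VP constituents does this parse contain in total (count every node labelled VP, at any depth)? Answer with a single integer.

3

Scanning left to right, an opening `[VP` appears at word positions 8, 14, 24 — 3 in total.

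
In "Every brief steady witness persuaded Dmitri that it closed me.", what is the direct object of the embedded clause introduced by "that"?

me

Within the embedded clause introduced by "that", the direct object of "closed" is "me".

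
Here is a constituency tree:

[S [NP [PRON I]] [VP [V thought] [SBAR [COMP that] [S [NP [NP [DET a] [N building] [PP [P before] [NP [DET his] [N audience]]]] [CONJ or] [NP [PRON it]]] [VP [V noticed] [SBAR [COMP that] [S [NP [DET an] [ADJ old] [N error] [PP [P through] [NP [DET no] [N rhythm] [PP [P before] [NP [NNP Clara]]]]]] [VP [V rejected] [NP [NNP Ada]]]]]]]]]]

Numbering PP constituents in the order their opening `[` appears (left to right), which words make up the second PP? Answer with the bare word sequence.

through no rhythm before Clara

In left-to-right order the PP constituents are "before his audience"; "through no rhythm before Clara"; "before Clara". Number 2 is "through no rhythm before Clara".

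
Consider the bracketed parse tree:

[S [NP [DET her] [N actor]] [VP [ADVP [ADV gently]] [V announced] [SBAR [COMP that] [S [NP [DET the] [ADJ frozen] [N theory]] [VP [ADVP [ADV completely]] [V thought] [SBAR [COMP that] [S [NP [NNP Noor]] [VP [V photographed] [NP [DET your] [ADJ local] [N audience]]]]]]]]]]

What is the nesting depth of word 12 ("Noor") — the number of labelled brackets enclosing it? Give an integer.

9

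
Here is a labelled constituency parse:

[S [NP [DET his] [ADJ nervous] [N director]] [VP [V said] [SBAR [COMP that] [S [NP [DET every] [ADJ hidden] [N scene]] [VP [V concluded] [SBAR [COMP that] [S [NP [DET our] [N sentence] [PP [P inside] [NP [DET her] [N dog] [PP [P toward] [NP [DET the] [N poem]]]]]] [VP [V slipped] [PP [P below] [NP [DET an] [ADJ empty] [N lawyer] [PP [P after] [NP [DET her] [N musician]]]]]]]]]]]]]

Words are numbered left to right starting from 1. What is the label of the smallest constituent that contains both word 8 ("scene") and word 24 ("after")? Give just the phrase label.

Both words fall inside [S every hidden scene concluded that our sentence inside her dog toward the poem slipped below an empty lawyer after her musician] (words 6–26), and no smaller constituent contains them both. Label: S.

S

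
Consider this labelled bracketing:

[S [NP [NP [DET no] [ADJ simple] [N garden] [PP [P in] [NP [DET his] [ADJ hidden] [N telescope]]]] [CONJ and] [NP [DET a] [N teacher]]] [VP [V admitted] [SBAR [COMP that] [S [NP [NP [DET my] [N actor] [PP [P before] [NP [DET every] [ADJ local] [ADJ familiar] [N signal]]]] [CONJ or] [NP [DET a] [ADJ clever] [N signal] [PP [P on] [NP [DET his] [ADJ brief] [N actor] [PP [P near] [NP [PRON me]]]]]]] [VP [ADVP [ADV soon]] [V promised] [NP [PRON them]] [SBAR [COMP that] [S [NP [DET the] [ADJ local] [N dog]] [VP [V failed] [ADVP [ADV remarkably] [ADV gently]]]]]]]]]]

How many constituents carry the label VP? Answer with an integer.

3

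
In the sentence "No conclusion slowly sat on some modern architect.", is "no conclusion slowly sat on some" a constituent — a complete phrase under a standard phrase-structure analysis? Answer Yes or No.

No

"no" belongs to the noun phrase "no conclusion" while "some" belongs to the verb phrase "slowly sat on some modern architect"; a span that runs across that boundary is not a single phrase.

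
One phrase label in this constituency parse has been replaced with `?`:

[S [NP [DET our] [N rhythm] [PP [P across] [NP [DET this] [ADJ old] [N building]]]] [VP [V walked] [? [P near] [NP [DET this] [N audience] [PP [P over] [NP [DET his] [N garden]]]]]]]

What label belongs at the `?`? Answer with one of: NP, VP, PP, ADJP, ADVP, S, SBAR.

Looking at what the `?` directly dominates — P 'near', NP — this is a prepositional phrase (PP).

PP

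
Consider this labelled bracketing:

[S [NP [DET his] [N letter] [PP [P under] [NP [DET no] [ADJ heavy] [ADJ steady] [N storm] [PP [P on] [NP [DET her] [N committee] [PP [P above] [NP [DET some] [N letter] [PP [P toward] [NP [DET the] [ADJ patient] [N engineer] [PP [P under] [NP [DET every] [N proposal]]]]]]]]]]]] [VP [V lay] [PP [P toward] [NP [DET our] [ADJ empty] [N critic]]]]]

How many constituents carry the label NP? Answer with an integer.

7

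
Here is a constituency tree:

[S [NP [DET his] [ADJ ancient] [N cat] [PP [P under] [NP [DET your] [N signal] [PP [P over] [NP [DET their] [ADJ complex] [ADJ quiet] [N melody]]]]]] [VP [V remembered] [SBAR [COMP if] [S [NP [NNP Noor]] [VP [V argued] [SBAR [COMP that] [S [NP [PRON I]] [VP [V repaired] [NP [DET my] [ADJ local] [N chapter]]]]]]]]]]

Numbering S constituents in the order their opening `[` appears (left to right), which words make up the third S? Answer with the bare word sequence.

I repaired my local chapter

In left-to-right order the S constituents are "his ancient cat under your signal over their complex quiet melody remembered if Noor argued that I repaired my local chapter"; "Noor argued that I repaired my local chapter"; "I repaired my local chapter". Number 3 is "I repaired my local chapter".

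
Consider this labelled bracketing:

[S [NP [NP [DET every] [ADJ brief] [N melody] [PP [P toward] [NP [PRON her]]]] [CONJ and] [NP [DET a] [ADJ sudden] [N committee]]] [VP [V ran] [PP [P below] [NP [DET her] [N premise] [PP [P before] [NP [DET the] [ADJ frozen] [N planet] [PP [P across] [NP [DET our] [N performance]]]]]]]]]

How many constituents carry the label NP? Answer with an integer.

7

The NP constituents are: [NP every brief melody toward her and a sudden committee]; [NP every brief melody toward her]; [NP her]; [NP a sudden committee]; [NP her premise before the frozen planet across our performance]; [NP the frozen planet across our performance] …. Total: 7.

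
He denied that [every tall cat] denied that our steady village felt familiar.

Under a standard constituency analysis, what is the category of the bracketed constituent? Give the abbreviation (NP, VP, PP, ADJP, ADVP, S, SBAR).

NP

"cat" is the head of the bracketed span, so the span is a noun phrase: NP.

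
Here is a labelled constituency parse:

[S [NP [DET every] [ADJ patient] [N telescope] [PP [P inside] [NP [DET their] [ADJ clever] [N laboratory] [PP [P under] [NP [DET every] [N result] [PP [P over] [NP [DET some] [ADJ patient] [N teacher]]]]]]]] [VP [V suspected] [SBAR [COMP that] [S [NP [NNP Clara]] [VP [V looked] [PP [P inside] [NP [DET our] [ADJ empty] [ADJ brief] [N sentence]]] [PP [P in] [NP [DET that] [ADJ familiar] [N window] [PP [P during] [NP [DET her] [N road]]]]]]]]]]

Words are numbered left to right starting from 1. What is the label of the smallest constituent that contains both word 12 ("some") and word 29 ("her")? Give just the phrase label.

S

The smallest bracket enclosing both words is [S every patient telescope inside their clever laboratory under every result over some patient teacher suspected that Clara looked inside our empty brief sentence in that familiar window during her road], so the label is S.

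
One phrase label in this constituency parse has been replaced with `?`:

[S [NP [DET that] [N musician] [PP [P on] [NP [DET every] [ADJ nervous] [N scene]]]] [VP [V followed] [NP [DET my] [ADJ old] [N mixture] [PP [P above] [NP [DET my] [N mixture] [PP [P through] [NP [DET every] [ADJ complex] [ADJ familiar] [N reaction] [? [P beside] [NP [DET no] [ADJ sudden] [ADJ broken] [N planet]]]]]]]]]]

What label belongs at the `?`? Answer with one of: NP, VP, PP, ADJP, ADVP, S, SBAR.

PP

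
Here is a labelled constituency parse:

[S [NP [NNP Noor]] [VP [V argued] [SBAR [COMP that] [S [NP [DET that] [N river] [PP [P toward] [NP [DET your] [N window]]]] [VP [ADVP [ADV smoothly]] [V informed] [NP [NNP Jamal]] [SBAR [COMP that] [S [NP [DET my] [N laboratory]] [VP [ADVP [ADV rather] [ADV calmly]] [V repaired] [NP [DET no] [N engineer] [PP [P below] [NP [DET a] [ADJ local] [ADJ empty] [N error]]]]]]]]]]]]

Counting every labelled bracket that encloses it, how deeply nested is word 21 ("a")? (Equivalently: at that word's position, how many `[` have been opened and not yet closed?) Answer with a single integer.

12

Counting open brackets not yet closed at "a": [S [VP [SBAR [S [VP [SBAR [S [VP [NP [PP [NP [DET = 12.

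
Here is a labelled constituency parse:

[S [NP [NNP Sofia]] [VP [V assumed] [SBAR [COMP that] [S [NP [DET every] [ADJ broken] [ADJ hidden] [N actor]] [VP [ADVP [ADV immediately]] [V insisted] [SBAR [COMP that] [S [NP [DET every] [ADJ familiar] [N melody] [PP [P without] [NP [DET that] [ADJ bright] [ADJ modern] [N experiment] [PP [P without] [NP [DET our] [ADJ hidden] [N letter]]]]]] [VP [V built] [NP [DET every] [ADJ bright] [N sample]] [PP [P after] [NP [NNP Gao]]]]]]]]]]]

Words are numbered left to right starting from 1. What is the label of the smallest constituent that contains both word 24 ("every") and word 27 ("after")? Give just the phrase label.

VP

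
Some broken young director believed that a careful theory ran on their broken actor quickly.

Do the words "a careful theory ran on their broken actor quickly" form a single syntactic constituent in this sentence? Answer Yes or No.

Yes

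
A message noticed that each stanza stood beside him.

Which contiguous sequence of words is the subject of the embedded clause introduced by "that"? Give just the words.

each stanza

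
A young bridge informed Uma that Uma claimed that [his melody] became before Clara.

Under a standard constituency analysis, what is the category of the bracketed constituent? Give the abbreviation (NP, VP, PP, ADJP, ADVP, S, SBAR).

"melody" is the head of the bracketed span, so the span is a noun phrase: NP.

NP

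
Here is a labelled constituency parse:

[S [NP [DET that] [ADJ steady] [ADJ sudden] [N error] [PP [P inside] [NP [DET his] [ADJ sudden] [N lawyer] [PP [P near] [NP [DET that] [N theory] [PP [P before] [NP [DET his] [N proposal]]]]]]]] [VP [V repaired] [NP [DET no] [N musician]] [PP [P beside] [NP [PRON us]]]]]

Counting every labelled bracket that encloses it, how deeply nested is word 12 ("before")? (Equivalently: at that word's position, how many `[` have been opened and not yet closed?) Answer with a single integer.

8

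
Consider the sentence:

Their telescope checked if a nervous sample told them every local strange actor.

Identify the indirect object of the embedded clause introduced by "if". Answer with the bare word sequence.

them

Within the embedded clause introduced by "if", the indirect object of "told" is "them".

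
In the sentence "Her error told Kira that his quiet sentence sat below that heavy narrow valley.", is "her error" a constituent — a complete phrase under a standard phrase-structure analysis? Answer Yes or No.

"her error" is exactly the noun phrase [NP her error], a complete constituent.

Yes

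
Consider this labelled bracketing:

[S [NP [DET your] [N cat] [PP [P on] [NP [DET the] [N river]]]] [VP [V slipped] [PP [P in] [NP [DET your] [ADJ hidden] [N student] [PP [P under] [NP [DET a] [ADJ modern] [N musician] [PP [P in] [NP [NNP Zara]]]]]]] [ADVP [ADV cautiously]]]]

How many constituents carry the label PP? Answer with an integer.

4

Scanning left to right, an opening `[PP` appears at word positions 3, 7, 11, 15 — 4 in total.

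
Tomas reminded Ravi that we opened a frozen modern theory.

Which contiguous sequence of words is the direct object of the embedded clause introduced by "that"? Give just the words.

a frozen modern theory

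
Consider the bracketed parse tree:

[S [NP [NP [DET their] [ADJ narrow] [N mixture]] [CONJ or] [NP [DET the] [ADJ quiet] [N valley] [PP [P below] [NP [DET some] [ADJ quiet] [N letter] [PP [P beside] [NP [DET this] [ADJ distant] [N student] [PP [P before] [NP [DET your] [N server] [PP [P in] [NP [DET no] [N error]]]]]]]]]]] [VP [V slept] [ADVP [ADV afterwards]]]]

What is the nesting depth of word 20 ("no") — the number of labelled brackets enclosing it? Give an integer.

12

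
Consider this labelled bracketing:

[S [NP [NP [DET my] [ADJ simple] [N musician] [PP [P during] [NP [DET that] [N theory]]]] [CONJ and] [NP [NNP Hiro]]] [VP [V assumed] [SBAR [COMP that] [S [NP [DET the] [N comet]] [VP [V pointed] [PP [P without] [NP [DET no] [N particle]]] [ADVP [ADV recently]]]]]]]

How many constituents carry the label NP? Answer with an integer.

6

Listing each NP by its span: [NP my simple musician during that theory and Hiro]; [NP my simple musician during that theory]; [NP that theory]; [NP Hiro]; [NP the comet]; [NP no particle] — that makes 6.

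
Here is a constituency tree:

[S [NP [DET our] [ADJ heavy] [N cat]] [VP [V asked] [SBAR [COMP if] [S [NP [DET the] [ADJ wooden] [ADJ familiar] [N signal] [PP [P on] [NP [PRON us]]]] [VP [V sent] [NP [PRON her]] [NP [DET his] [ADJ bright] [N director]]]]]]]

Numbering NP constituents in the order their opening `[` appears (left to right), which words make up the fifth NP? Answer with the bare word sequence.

his bright director

Opening `[NP` markers occur at word positions 1, 6, 11, 13, 14; the fifth of these opens the constituent [NP his bright director].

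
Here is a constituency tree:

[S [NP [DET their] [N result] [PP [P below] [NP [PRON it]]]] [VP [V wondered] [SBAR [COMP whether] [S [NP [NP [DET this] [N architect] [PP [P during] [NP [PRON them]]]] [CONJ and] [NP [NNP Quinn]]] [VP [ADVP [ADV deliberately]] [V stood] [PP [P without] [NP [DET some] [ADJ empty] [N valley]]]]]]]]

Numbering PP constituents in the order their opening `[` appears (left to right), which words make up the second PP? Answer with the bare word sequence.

during them

The PP opening brackets appear, in order, over: "below it"; "during them"; "without some empty valley". The second one spans "during them".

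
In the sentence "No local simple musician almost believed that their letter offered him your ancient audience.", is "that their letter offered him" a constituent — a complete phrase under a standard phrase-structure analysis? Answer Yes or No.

No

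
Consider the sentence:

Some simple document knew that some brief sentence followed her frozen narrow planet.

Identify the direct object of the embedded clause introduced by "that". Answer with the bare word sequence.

her frozen narrow planet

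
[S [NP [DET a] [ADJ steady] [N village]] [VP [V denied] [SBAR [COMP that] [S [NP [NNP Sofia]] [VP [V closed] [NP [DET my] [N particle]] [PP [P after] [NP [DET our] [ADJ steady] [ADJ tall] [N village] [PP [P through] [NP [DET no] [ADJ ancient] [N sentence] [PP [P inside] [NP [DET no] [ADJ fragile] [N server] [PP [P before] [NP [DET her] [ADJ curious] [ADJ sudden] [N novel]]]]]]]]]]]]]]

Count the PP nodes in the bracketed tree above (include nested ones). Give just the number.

4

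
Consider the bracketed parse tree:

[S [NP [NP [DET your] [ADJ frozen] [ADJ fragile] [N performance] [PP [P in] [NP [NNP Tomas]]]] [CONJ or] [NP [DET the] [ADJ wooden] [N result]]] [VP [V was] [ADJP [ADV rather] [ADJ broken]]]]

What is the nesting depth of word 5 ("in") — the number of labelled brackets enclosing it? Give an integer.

5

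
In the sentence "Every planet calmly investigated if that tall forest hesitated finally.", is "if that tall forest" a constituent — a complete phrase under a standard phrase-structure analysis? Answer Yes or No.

"if" belongs to the complementizer "if" while "forest" belongs to the clause "that tall forest hesitated finally"; a span that runs across that boundary is not a single phrase.

No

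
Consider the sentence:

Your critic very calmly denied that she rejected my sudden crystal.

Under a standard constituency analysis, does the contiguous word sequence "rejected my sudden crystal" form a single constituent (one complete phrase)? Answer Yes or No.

"rejected my sudden crystal" is exactly the verb phrase [VP rejected my sudden crystal], a complete constituent.

Yes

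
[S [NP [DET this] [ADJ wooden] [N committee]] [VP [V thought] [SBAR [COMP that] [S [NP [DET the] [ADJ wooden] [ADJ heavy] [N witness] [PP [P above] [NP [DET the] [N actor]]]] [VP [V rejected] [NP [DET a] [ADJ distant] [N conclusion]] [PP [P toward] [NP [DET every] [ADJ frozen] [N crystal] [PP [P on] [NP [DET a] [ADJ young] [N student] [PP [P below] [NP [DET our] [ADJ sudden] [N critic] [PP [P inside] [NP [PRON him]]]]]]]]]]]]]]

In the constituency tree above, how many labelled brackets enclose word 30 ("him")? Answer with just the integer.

The word sits inside PRON, which is inside NP, inside PP, inside NP, inside PP, inside NP, inside PP, inside NP, inside PP, inside VP, inside S, inside SBAR, inside VP, inside S — 14 brackets in all.

14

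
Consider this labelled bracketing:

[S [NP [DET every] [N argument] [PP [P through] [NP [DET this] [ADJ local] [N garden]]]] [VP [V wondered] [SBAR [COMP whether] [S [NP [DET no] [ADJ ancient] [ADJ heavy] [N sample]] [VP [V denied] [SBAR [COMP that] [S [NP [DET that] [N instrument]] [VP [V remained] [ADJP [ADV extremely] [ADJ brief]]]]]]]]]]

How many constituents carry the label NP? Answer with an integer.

4

The NP constituents are: [NP every argument through this local garden]; [NP this local garden]; [NP no ancient heavy sample]; [NP that instrument]. Total: 4.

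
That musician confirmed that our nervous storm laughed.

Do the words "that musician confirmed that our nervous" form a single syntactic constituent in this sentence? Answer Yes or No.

No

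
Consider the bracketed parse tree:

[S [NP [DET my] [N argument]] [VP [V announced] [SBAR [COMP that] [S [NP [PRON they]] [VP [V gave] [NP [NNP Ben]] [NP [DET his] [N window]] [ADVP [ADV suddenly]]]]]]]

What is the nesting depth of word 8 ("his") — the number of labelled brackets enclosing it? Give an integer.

7

Path from the root down to the word: S → VP → SBAR → S → VP → NP → DET. That is 7 enclosing brackets.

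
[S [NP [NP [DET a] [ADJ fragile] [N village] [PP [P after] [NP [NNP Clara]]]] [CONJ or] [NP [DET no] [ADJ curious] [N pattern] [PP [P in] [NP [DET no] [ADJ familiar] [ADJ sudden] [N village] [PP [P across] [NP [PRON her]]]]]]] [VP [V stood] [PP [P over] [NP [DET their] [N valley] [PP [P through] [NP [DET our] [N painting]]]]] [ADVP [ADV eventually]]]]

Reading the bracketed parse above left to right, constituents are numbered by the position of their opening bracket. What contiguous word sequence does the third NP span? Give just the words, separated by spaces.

Clara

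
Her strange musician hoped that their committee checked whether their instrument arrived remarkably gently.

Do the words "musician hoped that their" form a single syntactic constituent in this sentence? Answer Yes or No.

The smallest constituent containing the whole sequence is the clause [S her strange musician hoped that their committee checked whether their instrument arrived remarkably gently], but the sequence is only part of it — it straddles the boundary between noun phrase "her strange musician" and verb phrase "hoped that their committee checked whether their instrument arrived remarkably gently".

No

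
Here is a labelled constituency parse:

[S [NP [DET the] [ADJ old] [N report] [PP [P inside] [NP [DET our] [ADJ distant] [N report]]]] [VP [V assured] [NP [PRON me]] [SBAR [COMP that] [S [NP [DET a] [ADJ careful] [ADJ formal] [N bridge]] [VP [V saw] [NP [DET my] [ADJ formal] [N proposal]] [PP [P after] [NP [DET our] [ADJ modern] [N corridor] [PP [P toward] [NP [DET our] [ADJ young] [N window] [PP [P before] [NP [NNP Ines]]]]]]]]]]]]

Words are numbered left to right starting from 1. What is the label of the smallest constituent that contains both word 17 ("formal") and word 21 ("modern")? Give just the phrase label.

VP

Both words fall inside [VP saw my formal proposal after our modern corridor toward our young window before Ines] (words 15–28), and no smaller constituent contains them both. Label: VP.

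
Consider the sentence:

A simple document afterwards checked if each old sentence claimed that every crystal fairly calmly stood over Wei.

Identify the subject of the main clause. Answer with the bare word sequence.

a simple document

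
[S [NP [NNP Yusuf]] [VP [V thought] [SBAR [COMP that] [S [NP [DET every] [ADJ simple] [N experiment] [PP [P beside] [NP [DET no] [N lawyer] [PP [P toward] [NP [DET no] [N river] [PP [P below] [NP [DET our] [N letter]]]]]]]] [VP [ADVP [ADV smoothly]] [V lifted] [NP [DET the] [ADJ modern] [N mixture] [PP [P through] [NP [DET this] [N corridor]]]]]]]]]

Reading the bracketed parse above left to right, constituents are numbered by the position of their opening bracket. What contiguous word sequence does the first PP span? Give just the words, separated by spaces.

beside no lawyer toward no river below our letter

In left-to-right order the PP constituents are "beside no lawyer toward no river below our letter"; "toward no river below our letter"; "below our letter"; "through this corridor". Number 1 is "beside no lawyer toward no river below our letter".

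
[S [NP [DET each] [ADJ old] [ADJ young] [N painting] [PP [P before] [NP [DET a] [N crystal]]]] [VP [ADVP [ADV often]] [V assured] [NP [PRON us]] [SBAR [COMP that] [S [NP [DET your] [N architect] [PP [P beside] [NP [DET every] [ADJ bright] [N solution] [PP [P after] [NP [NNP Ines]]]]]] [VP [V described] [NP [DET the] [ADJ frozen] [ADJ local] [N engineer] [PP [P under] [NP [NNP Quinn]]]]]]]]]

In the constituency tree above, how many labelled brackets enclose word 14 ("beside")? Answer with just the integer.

Counting open brackets not yet closed at "beside": [S [VP [SBAR [S [NP [PP [P = 7.

7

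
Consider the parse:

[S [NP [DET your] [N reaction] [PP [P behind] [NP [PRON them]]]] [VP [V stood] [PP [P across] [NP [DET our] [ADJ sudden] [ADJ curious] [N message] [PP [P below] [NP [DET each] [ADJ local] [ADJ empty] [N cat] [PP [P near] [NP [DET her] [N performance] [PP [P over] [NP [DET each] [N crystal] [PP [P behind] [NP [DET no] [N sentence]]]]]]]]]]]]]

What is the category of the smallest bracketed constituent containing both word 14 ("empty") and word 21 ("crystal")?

The smallest bracket enclosing both words is [NP each local empty cat near her performance over each crystal behind no sentence], so the label is NP.

NP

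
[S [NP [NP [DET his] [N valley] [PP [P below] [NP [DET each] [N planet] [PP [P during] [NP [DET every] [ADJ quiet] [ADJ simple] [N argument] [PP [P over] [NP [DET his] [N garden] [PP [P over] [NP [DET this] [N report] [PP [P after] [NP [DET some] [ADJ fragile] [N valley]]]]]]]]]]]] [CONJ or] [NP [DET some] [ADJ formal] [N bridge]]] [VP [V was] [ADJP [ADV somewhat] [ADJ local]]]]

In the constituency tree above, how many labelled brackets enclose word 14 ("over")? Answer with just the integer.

11

Path from the root down to the word: S → NP → NP → PP → NP → PP → NP → PP → NP → PP → P. That is 11 enclosing brackets.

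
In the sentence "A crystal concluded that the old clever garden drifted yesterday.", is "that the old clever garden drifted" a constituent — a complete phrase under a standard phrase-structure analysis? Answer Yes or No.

No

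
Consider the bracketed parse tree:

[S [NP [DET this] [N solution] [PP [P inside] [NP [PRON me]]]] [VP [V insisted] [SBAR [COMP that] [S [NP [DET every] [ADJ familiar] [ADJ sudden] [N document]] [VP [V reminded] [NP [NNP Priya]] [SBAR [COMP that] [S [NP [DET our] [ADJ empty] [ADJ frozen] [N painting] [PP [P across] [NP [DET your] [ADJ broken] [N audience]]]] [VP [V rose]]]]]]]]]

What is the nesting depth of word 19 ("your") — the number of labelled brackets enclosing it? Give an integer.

11

Counting open brackets not yet closed at "your": [S [VP [SBAR [S [VP [SBAR [S [NP [PP [NP [DET = 11.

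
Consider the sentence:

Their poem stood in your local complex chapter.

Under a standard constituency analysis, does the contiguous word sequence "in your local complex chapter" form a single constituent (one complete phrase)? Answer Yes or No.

Yes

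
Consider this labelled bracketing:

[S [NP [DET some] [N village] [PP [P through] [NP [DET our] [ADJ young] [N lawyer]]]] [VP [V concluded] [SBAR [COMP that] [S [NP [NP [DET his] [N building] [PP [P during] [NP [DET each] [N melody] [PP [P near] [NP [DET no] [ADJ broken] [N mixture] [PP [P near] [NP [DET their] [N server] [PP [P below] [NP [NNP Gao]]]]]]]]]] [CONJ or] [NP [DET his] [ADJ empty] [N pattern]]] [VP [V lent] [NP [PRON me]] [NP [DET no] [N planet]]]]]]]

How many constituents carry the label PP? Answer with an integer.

5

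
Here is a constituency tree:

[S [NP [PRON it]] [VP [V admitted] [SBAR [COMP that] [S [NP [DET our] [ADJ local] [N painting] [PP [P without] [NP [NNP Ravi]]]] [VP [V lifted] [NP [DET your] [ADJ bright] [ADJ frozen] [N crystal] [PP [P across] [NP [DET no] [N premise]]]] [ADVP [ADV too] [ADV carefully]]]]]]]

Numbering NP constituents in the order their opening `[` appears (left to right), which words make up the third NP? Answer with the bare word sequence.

Ravi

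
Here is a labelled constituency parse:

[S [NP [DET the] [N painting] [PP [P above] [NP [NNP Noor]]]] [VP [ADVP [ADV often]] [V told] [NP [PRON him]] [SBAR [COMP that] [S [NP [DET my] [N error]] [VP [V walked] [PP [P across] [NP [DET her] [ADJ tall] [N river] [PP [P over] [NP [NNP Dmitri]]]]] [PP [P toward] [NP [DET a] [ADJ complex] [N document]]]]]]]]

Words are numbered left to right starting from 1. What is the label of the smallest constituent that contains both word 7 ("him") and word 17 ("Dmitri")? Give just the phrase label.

VP

Both words fall inside [VP often told him that my error walked across her tall river over Dmitri toward a complex document] (words 5–21), and no smaller constituent contains them both. Label: VP.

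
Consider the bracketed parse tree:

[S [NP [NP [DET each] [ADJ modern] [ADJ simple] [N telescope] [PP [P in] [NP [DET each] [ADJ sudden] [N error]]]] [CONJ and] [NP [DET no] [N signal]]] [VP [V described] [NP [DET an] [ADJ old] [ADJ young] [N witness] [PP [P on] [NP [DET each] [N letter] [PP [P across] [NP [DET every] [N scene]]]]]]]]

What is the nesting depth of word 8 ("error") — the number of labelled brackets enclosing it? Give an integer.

6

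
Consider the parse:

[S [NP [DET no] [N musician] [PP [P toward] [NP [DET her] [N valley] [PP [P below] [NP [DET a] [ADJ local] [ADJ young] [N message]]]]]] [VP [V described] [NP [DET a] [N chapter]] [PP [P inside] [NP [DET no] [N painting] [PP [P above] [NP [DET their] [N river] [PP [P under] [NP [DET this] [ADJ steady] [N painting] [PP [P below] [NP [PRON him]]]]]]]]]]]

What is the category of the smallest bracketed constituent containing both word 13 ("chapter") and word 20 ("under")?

VP

Word 13 lies under S → VP → NP → N; word 20 lies under S → VP → PP → NP → PP → NP → PP → P. The lowest shared node is the VP.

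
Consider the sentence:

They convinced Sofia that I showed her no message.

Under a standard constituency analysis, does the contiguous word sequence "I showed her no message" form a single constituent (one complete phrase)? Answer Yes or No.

Yes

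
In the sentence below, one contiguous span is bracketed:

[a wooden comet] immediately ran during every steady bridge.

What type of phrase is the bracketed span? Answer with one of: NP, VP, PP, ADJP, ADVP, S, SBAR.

"comet" is the head of the bracketed span, so the span is a noun phrase: NP.

NP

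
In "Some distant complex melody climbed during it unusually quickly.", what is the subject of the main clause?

some distant complex melody

In the main clause the verb is "climbed"; the NP preceding it, "some distant complex melody", is the subject.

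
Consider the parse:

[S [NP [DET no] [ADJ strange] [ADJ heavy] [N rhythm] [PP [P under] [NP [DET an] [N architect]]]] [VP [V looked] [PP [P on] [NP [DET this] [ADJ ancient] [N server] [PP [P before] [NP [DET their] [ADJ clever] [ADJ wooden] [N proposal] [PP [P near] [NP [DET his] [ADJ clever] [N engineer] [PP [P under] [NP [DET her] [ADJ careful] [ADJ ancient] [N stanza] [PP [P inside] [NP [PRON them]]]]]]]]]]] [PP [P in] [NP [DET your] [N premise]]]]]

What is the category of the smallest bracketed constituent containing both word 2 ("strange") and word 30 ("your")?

S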